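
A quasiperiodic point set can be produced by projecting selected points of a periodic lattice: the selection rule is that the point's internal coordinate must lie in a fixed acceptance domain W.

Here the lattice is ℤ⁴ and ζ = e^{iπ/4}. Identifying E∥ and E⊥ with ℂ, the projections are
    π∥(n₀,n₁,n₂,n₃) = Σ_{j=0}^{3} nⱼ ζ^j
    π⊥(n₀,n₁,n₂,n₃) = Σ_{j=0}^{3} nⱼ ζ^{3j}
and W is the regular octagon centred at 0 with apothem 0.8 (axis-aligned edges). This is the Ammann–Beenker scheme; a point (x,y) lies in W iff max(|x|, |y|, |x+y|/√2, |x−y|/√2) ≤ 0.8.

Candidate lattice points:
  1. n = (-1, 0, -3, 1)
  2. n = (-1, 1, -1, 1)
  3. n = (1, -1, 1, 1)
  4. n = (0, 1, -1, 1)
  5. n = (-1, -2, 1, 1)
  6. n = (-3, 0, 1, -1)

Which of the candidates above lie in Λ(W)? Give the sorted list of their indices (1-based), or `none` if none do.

π⊥(n) = n₀ + n₁ζ³ + n₂ζ⁶ + n₃ζ⁹ where ζ = e^{iπ/4}.
#1 (-1, 0, -3, 1): internal (-0.29289, 3.70711); octagon support 3.70711 vs apothem 0.8 → ∉ W
#2 (-1, 1, -1, 1): internal (-1.00000, 2.41421); octagon support 2.41421 vs apothem 0.8 → ∉ W
#3 (1, -1, 1, 1): internal (2.41421, -1.00000); octagon support 2.41421 vs apothem 0.8 → ∉ W
#4 (0, 1, -1, 1): internal (0.00000, 2.41421); octagon support 2.41421 vs apothem 0.8 → ∉ W
#5 (-1, -2, 1, 1): internal (1.12132, -1.70711); octagon support 2.00000 vs apothem 0.8 → ∉ W
#6 (-3, 0, 1, -1): internal (-3.70711, -1.70711); octagon support 3.82843 vs apothem 0.8 → ∉ W

none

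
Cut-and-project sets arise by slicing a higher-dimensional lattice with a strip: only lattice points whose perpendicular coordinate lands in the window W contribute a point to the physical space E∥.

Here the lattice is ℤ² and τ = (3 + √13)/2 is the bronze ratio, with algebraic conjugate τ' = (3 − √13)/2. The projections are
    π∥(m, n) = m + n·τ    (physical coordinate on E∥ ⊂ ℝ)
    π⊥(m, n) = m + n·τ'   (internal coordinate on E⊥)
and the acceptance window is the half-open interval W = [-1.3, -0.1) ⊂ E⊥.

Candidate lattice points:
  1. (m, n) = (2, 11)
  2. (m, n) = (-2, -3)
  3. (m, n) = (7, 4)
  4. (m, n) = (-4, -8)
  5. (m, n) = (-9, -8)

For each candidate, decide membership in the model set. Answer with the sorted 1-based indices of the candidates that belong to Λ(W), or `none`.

2

Compute τ' = (3−√13)/2 = -0.3028, so π⊥(m,n) = m -0.3028·n.
candidate 1: (m,n)=(2,11) → π∥ = 2+11·τ ≈ 38.3305, π⊥ = 2+11·τ' ≈ -1.3305 ∉ [-1.3, -0.1) ⇒ out
candidate 2: (m,n)=(-2,-3) → π∥ = -2-3·τ ≈ -11.9083, π⊥ = -2-3·τ' ≈ -1.0917 ∈ [-1.3, -0.1) ⇒ IN Λ
candidate 3: (m,n)=(7,4) → π∥ = 7+4·τ ≈ 20.2111, π⊥ = 7+4·τ' ≈ 5.7889 ∉ [-1.3, -0.1) ⇒ out
candidate 4: (m,n)=(-4,-8) → π∥ = -4-8·τ ≈ -30.4222, π⊥ = -4-8·τ' ≈ -1.5778 ∉ [-1.3, -0.1) ⇒ out
candidate 5: (m,n)=(-9,-8) → π∥ = -9-8·τ ≈ -35.4222, π⊥ = -9-8·τ' ≈ -6.5778 ∉ [-1.3, -0.1) ⇒ out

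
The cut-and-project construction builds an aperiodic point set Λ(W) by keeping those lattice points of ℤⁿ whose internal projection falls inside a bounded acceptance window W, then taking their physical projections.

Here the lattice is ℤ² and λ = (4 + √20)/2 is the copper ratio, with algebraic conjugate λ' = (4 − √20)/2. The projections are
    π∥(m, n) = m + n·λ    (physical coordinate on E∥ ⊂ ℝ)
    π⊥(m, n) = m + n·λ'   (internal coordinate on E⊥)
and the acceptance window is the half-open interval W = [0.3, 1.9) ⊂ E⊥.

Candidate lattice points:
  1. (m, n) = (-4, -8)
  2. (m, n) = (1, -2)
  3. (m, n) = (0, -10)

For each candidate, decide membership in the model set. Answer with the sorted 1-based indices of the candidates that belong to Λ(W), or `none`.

Numerically λ ≈ 4.23607 and λ' = −1/λ ≈ -0.23607.
#1 (-4,-8): internal coord -4 + (-8)·λ' = -2.11146; -2.11146 ∉ [0.3, 1.9) → out
#2 (1,-2): internal coord 1 + (-2)·λ' = +1.47214; +1.47214 ∈ [0.3, 1.9) → IN Λ
#3 (0,-10): internal coord 0 + (-10)·λ' = +2.36068; +2.36068 ∉ [0.3, 1.9) → out

2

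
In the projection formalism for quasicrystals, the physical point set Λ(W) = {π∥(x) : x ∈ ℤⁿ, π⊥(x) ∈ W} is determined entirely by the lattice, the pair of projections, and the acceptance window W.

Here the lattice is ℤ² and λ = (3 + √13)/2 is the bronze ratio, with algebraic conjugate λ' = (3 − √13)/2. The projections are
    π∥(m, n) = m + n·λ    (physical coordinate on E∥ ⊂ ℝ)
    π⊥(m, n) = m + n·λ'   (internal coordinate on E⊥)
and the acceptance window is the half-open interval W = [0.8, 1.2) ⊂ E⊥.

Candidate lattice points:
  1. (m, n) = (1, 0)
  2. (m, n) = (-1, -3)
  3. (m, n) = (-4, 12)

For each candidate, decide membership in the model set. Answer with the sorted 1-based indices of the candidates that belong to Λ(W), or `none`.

1

Numerically λ ≈ 3.3028 and λ' = −1/λ ≈ -0.3028.
#1 (1,0): internal coord 1 + (0)·λ' = +1.0000; +1.0000 ∈ [0.8, 1.2) → IN Λ
#2 (-1,-3): internal coord -1 + (-3)·λ' = -0.0917; -0.0917 ∉ [0.8, 1.2) → out
#3 (-4,12): internal coord -4 + (12)·λ' = -7.6333; -7.6333 ∉ [0.8, 1.2) → out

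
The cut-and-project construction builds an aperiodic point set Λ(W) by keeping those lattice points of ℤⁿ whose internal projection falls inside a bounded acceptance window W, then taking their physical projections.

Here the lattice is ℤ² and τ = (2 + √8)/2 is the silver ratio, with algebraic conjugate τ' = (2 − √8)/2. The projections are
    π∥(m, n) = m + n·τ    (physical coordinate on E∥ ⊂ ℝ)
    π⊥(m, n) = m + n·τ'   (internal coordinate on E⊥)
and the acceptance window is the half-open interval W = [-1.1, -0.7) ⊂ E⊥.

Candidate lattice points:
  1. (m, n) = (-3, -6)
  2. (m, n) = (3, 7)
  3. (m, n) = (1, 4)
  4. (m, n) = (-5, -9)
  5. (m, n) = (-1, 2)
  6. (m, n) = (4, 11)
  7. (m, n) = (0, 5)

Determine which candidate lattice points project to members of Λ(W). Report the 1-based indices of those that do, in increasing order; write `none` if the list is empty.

Compute τ' = (2−√8)/2 = -0.41421, so π⊥(m,n) = m -0.41421·n.
[1] lift (-3,-6): star map gives -0.51472; window check -1.1 ≤ -0.51472 < -0.7 is false → out
[2] lift (3,7): star map gives 0.10051; window check -1.1 ≤ 0.10051 < -0.7 is false → out
[3] lift (1,4): star map gives -0.65685; window check -1.1 ≤ -0.65685 < -0.7 is false → out
[4] lift (-5,-9): star map gives -1.27208; window check -1.1 ≤ -1.27208 < -0.7 is false → out
[5] lift (-1,2): star map gives -1.82843; window check -1.1 ≤ -1.82843 < -0.7 is false → out
[6] lift (4,11): star map gives -0.55635; window check -1.1 ≤ -0.55635 < -0.7 is false → out
[7] lift (0,5): star map gives -2.07107; window check -1.1 ≤ -2.07107 < -0.7 is false → out

none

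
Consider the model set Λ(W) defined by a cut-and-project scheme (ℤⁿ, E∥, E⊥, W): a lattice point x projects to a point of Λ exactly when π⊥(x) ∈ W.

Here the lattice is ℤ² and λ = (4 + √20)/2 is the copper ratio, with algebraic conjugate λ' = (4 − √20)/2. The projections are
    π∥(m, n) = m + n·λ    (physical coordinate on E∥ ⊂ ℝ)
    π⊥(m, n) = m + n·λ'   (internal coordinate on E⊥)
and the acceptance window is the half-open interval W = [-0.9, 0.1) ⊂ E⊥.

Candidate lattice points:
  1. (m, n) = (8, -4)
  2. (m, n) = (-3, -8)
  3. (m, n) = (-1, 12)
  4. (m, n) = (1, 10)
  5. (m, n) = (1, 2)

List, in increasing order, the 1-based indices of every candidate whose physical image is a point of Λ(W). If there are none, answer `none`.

λ' = (4−√20)/2 ≈ -0.23607.
candidate 1: (m,n)=(8,-4) → π∥ = 8-4·λ ≈ -8.94427, π⊥ = 8-4·λ' ≈ 8.94427 ∉ [-0.9, 0.1) ⇒ out
candidate 2: (m,n)=(-3,-8) → π∥ = -3-8·λ ≈ -36.88854, π⊥ = -3-8·λ' ≈ -1.11146 ∉ [-0.9, 0.1) ⇒ out
candidate 3: (m,n)=(-1,12) → π∥ = -1+12·λ ≈ 49.83282, π⊥ = -1+12·λ' ≈ -3.83282 ∉ [-0.9, 0.1) ⇒ out
candidate 4: (m,n)=(1,10) → π∥ = 1+10·λ ≈ 43.36068, π⊥ = 1+10·λ' ≈ -1.36068 ∉ [-0.9, 0.1) ⇒ out
candidate 5: (m,n)=(1,2) → π∥ = 1+2·λ ≈ 9.47214, π⊥ = 1+2·λ' ≈ 0.52786 ∉ [-0.9, 0.1) ⇒ out

none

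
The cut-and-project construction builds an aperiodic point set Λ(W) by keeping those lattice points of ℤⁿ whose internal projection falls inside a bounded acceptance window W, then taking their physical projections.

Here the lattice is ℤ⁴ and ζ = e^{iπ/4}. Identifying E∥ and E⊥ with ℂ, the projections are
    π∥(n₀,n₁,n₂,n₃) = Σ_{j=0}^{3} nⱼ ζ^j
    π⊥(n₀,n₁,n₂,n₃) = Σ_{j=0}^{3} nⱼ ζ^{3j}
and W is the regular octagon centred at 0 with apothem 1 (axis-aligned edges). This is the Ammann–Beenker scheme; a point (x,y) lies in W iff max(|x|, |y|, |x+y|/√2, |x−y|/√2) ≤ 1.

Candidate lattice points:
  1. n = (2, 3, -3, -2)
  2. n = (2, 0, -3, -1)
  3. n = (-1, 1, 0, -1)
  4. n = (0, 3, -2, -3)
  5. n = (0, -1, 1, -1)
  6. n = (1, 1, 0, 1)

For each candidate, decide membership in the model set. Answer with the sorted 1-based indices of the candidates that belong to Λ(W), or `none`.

none

Internal map: ζ^{3j} for j=0..3 gives (1,0), (−√2/2,√2/2), (0,−1), (√2/2,√2/2).
candidate 1: n = (2, 3, -3, -2) → π⊥ ≈ (-1.5355, +3.7071); max(|x|,|y|,|x±y|/√2) = 3.7071 > 1 ⇒ ∉ W
candidate 2: n = (2, 0, -3, -1) → π⊥ ≈ (+1.2929, +2.2929); max(|x|,|y|,|x±y|/√2) = 2.5355 > 1 ⇒ ∉ W
candidate 3: n = (-1, 1, 0, -1) → π⊥ ≈ (-2.4142, +0.0000); max(|x|,|y|,|x±y|/√2) = 2.4142 > 1 ⇒ ∉ W
candidate 4: n = (0, 3, -2, -3) → π⊥ ≈ (-4.2426, +2.0000); max(|x|,|y|,|x±y|/√2) = 4.4142 > 1 ⇒ ∉ W
candidate 5: n = (0, -1, 1, -1) → π⊥ ≈ (+0.0000, -2.4142); max(|x|,|y|,|x±y|/√2) = 2.4142 > 1 ⇒ ∉ W
candidate 6: n = (1, 1, 0, 1) → π⊥ ≈ (+1.0000, +1.4142); max(|x|,|y|,|x±y|/√2) = 1.7071 > 1 ⇒ ∉ W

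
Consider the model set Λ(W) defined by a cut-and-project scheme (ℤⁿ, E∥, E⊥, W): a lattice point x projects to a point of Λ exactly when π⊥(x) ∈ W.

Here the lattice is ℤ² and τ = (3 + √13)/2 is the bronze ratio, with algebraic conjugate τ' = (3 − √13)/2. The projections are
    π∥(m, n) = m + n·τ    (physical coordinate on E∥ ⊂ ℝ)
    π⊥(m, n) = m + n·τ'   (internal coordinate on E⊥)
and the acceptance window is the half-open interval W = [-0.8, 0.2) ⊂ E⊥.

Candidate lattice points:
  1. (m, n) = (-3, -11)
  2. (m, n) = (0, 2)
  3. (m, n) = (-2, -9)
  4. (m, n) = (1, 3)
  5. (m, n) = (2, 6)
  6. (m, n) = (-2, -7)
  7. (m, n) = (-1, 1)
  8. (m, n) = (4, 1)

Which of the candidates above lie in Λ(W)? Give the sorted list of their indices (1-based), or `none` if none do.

τ' = (3−√13)/2 ≈ -0.30278.
#1 (-3,-11): internal coord -3 + (-11)·τ' = +0.33053; +0.33053 ∉ [-0.8, 0.2) → out
#2 (0,2): internal coord 0 + (2)·τ' = -0.60555; -0.60555 ∈ [-0.8, 0.2) → IN Λ
#3 (-2,-9): internal coord -2 + (-9)·τ' = +0.72498; +0.72498 ∉ [-0.8, 0.2) → out
#4 (1,3): internal coord 1 + (3)·τ' = +0.09167; +0.09167 ∈ [-0.8, 0.2) → IN Λ
#5 (2,6): internal coord 2 + (6)·τ' = +0.18335; +0.18335 ∈ [-0.8, 0.2) → IN Λ
#6 (-2,-7): internal coord -2 + (-7)·τ' = +0.11943; +0.11943 ∈ [-0.8, 0.2) → IN Λ
#7 (-1,1): internal coord -1 + (1)·τ' = -1.30278; -1.30278 ∉ [-0.8, 0.2) → out
#8 (4,1): internal coord 4 + (1)·τ' = +3.69722; +3.69722 ∉ [-0.8, 0.2) → out

2, 4, 5, 6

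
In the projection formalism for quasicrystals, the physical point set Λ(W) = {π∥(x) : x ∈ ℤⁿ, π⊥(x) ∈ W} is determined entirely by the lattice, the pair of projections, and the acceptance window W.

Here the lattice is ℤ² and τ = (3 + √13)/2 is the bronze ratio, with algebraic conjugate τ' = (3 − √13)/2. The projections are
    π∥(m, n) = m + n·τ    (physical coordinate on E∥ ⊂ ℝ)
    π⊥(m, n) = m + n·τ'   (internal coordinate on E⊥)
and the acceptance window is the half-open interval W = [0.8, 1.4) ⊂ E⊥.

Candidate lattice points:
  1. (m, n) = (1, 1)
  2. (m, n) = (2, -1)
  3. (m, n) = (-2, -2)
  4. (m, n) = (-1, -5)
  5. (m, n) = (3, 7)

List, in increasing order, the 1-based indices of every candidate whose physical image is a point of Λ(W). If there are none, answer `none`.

τ' = (3−√13)/2 ≈ -0.302776.
#1 (1,1): internal coord 1 + (1)·τ' = +0.697224; +0.697224 ∉ [0.8, 1.4) → out
#2 (2,-1): internal coord 2 + (-1)·τ' = +2.302776; +2.302776 ∉ [0.8, 1.4) → out
#3 (-2,-2): internal coord -2 + (-2)·τ' = -1.394449; -1.394449 ∉ [0.8, 1.4) → out
#4 (-1,-5): internal coord -1 + (-5)·τ' = +0.513878; +0.513878 ∉ [0.8, 1.4) → out
#5 (3,7): internal coord 3 + (7)·τ' = +0.880571; +0.880571 ∈ [0.8, 1.4) → IN Λ

5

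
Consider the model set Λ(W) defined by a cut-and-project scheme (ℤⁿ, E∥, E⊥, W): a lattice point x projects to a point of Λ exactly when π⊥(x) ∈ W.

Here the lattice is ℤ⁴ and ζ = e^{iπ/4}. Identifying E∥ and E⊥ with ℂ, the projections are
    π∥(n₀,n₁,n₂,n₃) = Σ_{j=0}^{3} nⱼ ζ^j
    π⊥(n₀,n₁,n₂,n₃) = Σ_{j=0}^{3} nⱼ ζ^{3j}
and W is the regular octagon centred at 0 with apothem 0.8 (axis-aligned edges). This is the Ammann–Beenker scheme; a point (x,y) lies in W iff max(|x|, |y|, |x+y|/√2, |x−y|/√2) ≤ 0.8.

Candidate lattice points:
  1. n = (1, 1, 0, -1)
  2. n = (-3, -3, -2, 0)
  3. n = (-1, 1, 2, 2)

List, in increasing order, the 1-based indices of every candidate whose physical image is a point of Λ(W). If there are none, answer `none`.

1, 3

Internal map: ζ^{3j} for j=0..3 gives (1,0), (−√2/2,√2/2), (0,−1), (√2/2,√2/2).
candidate 1: n = (1, 1, 0, -1) → π⊥ ≈ (-0.41421, +0.00000); max(|x|,|y|,|x±y|/√2) = 0.41421 ≤ 0.8 ⇒ ∈ W
candidate 2: n = (-3, -3, -2, 0) → π⊥ ≈ (-0.87868, -0.12132); max(|x|,|y|,|x±y|/√2) = 0.87868 > 0.8 ⇒ ∉ W
candidate 3: n = (-1, 1, 2, 2) → π⊥ ≈ (-0.29289, +0.12132); max(|x|,|y|,|x±y|/√2) = 0.29289 ≤ 0.8 ⇒ ∈ W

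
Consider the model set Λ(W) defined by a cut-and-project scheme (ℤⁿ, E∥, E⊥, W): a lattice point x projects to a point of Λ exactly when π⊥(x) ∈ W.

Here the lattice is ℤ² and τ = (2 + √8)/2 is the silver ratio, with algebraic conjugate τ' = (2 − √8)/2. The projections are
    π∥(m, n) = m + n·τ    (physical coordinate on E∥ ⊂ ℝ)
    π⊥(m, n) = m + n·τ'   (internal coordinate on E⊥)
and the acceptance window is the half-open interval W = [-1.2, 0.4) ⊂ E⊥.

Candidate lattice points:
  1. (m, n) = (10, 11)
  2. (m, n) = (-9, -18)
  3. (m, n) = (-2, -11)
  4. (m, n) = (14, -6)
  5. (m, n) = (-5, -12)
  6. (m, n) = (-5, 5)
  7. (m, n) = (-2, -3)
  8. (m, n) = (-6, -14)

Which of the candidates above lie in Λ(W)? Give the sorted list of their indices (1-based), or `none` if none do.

Compute τ' = (2−√8)/2 = -0.41421, so π⊥(m,n) = m -0.41421·n.
candidate 1: (m,n)=(10,11) → π∥ = 10+11·τ ≈ 36.55635, π⊥ = 10+11·τ' ≈ 5.44365 ∉ [-1.2, 0.4) ⇒ out
candidate 2: (m,n)=(-9,-18) → π∥ = -9-18·τ ≈ -52.45584, π⊥ = -9-18·τ' ≈ -1.54416 ∉ [-1.2, 0.4) ⇒ out
candidate 3: (m,n)=(-2,-11) → π∥ = -2-11·τ ≈ -28.55635, π⊥ = -2-11·τ' ≈ 2.55635 ∉ [-1.2, 0.4) ⇒ out
candidate 4: (m,n)=(14,-6) → π∥ = 14-6·τ ≈ -0.48528, π⊥ = 14-6·τ' ≈ 16.48528 ∉ [-1.2, 0.4) ⇒ out
candidate 5: (m,n)=(-5,-12) → π∥ = -5-12·τ ≈ -33.97056, π⊥ = -5-12·τ' ≈ -0.02944 ∈ [-1.2, 0.4) ⇒ IN Λ
candidate 6: (m,n)=(-5,5) → π∥ = -5+5·τ ≈ 7.07107, π⊥ = -5+5·τ' ≈ -7.07107 ∉ [-1.2, 0.4) ⇒ out
candidate 7: (m,n)=(-2,-3) → π∥ = -2-3·τ ≈ -9.24264, π⊥ = -2-3·τ' ≈ -0.75736 ∈ [-1.2, 0.4) ⇒ IN Λ
candidate 8: (m,n)=(-6,-14) → π∥ = -6-14·τ ≈ -39.79899, π⊥ = -6-14·τ' ≈ -0.20101 ∈ [-1.2, 0.4) ⇒ IN Λ

5, 7, 8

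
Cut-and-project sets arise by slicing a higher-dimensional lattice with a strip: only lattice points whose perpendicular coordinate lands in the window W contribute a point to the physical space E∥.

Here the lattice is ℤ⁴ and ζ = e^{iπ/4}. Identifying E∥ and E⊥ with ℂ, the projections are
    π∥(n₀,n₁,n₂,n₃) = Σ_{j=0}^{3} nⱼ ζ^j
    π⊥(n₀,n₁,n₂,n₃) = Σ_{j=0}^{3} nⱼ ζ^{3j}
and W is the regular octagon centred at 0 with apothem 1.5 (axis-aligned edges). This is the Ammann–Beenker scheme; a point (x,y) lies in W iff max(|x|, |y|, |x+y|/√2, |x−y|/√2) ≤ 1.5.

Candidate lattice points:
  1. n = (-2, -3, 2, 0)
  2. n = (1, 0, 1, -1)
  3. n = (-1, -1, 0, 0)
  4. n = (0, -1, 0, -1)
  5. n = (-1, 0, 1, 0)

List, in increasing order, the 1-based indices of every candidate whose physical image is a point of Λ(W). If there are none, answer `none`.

With ζ = e^{iπ/4} the internal vectors are ζ^0,ζ^3,ζ^6,ζ^9.
candidate 1: n = (-2, -3, 2, 0) → π⊥ ≈ (+0.1213, -4.1213); max(|x|,|y|,|x±y|/√2) = 4.1213 > 1.5 ⇒ ∉ W
candidate 2: n = (1, 0, 1, -1) → π⊥ ≈ (+0.2929, -1.7071); max(|x|,|y|,|x±y|/√2) = 1.7071 > 1.5 ⇒ ∉ W
candidate 3: n = (-1, -1, 0, 0) → π⊥ ≈ (-0.2929, -0.7071); max(|x|,|y|,|x±y|/√2) = 0.7071 ≤ 1.5 ⇒ ∈ W
candidate 4: n = (0, -1, 0, -1) → π⊥ ≈ (+0.0000, -1.4142); max(|x|,|y|,|x±y|/√2) = 1.4142 ≤ 1.5 ⇒ ∈ W
candidate 5: n = (-1, 0, 1, 0) → π⊥ ≈ (-1.0000, -1.0000); max(|x|,|y|,|x±y|/√2) = 1.4142 ≤ 1.5 ⇒ ∈ W

3, 4, 5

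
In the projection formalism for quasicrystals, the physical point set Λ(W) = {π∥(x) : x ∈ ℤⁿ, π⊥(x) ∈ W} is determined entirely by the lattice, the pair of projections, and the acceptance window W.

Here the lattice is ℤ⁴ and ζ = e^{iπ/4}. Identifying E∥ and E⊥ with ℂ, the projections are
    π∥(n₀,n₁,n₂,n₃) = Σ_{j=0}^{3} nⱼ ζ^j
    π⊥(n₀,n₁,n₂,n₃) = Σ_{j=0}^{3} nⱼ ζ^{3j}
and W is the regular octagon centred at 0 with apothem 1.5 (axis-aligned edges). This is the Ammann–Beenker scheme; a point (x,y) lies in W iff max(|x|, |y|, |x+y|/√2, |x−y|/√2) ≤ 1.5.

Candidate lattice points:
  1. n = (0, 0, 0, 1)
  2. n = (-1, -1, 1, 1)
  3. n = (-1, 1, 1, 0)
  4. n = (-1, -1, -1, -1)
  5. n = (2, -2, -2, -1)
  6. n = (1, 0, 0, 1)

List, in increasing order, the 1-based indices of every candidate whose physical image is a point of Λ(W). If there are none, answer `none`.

1, 2, 4

Internal map: ζ^{3j} for j=0..3 gives (1,0), (−√2/2,√2/2), (0,−1), (√2/2,√2/2).
#1 (0, 0, 0, 1): internal (0.70711, 0.70711); octagon support 1.00000 vs apothem 1.5 → ∈ W
#2 (-1, -1, 1, 1): internal (0.41421, -1.00000); octagon support 1.00000 vs apothem 1.5 → ∈ W
#3 (-1, 1, 1, 0): internal (-1.70711, -0.29289); octagon support 1.70711 vs apothem 1.5 → ∉ W
#4 (-1, -1, -1, -1): internal (-1.00000, -0.41421); octagon support 1.00000 vs apothem 1.5 → ∈ W
#5 (2, -2, -2, -1): internal (2.70711, -0.12132); octagon support 2.70711 vs apothem 1.5 → ∉ W
#6 (1, 0, 0, 1): internal (1.70711, 0.70711); octagon support 1.70711 vs apothem 1.5 → ∉ W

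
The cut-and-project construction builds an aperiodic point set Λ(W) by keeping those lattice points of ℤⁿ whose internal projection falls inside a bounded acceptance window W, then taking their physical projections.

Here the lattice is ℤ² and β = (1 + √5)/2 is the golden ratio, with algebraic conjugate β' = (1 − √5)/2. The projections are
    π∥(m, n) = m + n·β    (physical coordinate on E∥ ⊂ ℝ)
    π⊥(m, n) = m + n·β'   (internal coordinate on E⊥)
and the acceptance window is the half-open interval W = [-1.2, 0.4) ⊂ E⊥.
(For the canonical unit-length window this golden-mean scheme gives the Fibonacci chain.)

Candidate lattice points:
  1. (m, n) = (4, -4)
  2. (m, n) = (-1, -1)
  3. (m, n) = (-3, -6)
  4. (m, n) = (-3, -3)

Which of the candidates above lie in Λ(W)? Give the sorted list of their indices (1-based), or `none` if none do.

2, 4

Compute β' = (1−√5)/2 = -0.61803, so π⊥(m,n) = m -0.61803·n.
[1] lift (4,-4): star map gives 6.47214; window check -1.2 ≤ 6.47214 < 0.4 is false → out
[2] lift (-1,-1): star map gives -0.38197; window check -1.2 ≤ -0.38197 < 0.4 is true → IN Λ
[3] lift (-3,-6): star map gives 0.70820; window check -1.2 ≤ 0.70820 < 0.4 is false → out
[4] lift (-3,-3): star map gives -1.14590; window check -1.2 ≤ -1.14590 < 0.4 is true → IN Λ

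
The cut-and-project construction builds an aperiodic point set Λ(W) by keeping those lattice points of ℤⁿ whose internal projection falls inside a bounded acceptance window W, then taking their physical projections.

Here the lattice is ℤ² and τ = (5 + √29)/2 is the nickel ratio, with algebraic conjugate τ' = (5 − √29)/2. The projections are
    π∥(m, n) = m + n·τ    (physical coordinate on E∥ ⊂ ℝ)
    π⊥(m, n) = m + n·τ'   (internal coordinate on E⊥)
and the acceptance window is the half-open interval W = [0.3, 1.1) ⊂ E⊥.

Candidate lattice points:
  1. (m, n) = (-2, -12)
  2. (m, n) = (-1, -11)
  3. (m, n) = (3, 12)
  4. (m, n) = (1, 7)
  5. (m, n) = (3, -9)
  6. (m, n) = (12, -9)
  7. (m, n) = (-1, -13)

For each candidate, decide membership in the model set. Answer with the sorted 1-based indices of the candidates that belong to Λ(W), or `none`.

Numerically τ ≈ 5.192582 and τ' = −1/τ ≈ -0.192582.
[1] lift (-2,-12): star map gives 0.310989; window check 0.3 ≤ 0.310989 < 1.1 is true → IN Λ
[2] lift (-1,-11): star map gives 1.118406; window check 0.3 ≤ 1.118406 < 1.1 is false → out
[3] lift (3,12): star map gives 0.689011; window check 0.3 ≤ 0.689011 < 1.1 is true → IN Λ
[4] lift (1,7): star map gives -0.348077; window check 0.3 ≤ -0.348077 < 1.1 is false → out
[5] lift (3,-9): star map gives 4.733242; window check 0.3 ≤ 4.733242 < 1.1 is false → out
[6] lift (12,-9): star map gives 13.733242; window check 0.3 ≤ 13.733242 < 1.1 is false → out
[7] lift (-1,-13): star map gives 1.503571; window check 0.3 ≤ 1.503571 < 1.1 is false → out

1, 3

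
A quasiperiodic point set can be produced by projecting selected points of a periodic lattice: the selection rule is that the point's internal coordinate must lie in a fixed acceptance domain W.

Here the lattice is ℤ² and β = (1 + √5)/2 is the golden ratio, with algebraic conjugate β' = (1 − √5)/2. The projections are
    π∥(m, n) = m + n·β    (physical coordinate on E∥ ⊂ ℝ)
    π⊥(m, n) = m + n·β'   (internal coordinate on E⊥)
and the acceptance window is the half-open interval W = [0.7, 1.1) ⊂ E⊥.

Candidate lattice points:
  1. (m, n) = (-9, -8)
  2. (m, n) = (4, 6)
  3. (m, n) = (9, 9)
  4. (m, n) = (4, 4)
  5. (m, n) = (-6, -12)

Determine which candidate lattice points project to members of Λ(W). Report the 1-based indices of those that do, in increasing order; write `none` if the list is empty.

β' = (1−√5)/2 ≈ -0.61803.
[1] lift (-9,-8): star map gives -4.05573; window check 0.7 ≤ -4.05573 < 1.1 is false → out
[2] lift (4,6): star map gives 0.29180; window check 0.7 ≤ 0.29180 < 1.1 is false → out
[3] lift (9,9): star map gives 3.43769; window check 0.7 ≤ 3.43769 < 1.1 is false → out
[4] lift (4,4): star map gives 1.52786; window check 0.7 ≤ 1.52786 < 1.1 is false → out
[5] lift (-6,-12): star map gives 1.41641; window check 0.7 ≤ 1.41641 < 1.1 is false → out

none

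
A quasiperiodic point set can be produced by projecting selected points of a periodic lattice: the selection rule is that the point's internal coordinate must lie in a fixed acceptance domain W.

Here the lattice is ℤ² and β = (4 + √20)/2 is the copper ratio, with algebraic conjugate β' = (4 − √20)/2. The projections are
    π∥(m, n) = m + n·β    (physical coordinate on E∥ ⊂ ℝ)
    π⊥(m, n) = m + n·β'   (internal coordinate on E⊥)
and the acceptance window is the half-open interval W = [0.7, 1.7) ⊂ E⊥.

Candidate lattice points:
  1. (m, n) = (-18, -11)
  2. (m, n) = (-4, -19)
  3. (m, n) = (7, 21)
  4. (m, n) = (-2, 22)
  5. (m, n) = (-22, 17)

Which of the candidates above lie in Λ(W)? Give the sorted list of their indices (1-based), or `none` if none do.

Compute β' = (4−√20)/2 = -0.23607, so π⊥(m,n) = m -0.23607·n.
#1 (-18,-11): internal coord -18 + (-11)·β' = -15.40325; -15.40325 ∉ [0.7, 1.7) → out
#2 (-4,-19): internal coord -4 + (-19)·β' = +0.48529; +0.48529 ∉ [0.7, 1.7) → out
#3 (7,21): internal coord 7 + (21)·β' = +2.04257; +2.04257 ∉ [0.7, 1.7) → out
#4 (-2,22): internal coord -2 + (22)·β' = -7.19350; -7.19350 ∉ [0.7, 1.7) → out
#5 (-22,17): internal coord -22 + (17)·β' = -26.01316; -26.01316 ∉ [0.7, 1.7) → out

none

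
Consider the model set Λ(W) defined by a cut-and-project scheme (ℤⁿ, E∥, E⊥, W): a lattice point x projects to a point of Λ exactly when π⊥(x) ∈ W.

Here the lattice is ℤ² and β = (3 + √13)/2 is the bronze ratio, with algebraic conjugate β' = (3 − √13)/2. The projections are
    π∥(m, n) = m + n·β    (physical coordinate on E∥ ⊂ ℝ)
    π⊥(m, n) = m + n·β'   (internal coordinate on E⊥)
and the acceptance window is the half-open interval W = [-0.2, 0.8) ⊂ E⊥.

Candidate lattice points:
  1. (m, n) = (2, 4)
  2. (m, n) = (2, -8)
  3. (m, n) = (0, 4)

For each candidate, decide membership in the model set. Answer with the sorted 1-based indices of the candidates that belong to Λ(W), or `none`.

1

Compute β' = (3−√13)/2 = -0.302776, so π⊥(m,n) = m -0.302776·n.
candidate 1: (m,n)=(2,4) → π∥ = 2+4·β ≈ 15.211103, π⊥ = 2+4·β' ≈ 0.788897 ∈ [-0.2, 0.8) ⇒ IN Λ
candidate 2: (m,n)=(2,-8) → π∥ = 2-8·β ≈ -24.422205, π⊥ = 2-8·β' ≈ 4.422205 ∉ [-0.2, 0.8) ⇒ out
candidate 3: (m,n)=(0,4) → π∥ = 0+4·β ≈ 13.211103, π⊥ = 0+4·β' ≈ -1.211103 ∉ [-0.2, 0.8) ⇒ out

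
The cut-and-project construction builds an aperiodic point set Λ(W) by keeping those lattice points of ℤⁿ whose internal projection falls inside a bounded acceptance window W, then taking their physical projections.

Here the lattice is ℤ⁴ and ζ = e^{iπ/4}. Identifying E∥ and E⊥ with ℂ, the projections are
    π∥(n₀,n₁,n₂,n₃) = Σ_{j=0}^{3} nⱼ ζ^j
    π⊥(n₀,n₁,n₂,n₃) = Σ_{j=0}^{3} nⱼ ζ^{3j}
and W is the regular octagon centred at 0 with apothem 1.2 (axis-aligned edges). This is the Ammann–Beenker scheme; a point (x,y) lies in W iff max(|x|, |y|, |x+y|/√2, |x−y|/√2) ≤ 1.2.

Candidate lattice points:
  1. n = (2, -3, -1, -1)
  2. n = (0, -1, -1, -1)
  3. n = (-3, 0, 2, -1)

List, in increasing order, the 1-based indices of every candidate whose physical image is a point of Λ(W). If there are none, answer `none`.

π⊥(n) = n₀ + n₁ζ³ + n₂ζ⁶ + n₃ζ⁹ where ζ = e^{iπ/4}.
candidate 1: n = (2, -3, -1, -1) → π⊥ ≈ (+3.414214, -1.828427); max(|x|,|y|,|x±y|/√2) = 3.707107 > 1.2 ⇒ ∉ W
candidate 2: n = (0, -1, -1, -1) → π⊥ ≈ (+0.000000, -0.414214); max(|x|,|y|,|x±y|/√2) = 0.414214 ≤ 1.2 ⇒ ∈ W
candidate 3: n = (-3, 0, 2, -1) → π⊥ ≈ (-3.707107, -2.707107); max(|x|,|y|,|x±y|/√2) = 4.535534 > 1.2 ⇒ ∉ W

2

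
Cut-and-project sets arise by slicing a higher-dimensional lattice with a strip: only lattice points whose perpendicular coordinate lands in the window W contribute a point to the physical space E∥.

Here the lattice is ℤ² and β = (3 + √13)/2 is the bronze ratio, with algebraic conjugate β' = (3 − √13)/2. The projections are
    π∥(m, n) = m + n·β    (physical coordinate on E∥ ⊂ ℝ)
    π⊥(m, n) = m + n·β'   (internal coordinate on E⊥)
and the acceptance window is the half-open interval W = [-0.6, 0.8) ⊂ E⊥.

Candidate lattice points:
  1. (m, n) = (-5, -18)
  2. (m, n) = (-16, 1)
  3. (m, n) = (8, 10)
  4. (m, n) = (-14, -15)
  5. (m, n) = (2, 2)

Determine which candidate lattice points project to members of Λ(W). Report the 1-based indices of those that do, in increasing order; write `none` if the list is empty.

Compute β' = (3−√13)/2 = -0.30278, so π⊥(m,n) = m -0.30278·n.
#1 (-5,-18): internal coord -5 + (-18)·β' = +0.44996; +0.44996 ∈ [-0.6, 0.8) → IN Λ
#2 (-16,1): internal coord -16 + (1)·β' = -16.30278; -16.30278 ∉ [-0.6, 0.8) → out
#3 (8,10): internal coord 8 + (10)·β' = +4.97224; +4.97224 ∉ [-0.6, 0.8) → out
#4 (-14,-15): internal coord -14 + (-15)·β' = -9.45837; -9.45837 ∉ [-0.6, 0.8) → out
#5 (2,2): internal coord 2 + (2)·β' = +1.39445; +1.39445 ∉ [-0.6, 0.8) → out

1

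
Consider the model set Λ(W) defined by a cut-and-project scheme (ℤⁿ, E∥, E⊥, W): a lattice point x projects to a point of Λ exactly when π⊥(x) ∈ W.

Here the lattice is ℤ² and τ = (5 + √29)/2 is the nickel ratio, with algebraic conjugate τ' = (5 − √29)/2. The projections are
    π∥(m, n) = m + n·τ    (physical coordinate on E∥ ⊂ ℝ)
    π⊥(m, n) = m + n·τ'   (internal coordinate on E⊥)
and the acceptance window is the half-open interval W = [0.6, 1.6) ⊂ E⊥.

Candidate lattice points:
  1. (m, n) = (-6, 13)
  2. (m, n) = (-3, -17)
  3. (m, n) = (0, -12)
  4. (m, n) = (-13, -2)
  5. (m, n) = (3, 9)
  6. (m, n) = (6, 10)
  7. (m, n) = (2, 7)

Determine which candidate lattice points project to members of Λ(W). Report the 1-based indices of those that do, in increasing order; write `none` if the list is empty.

Numerically τ ≈ 5.19258 and τ' = −1/τ ≈ -0.19258.
candidate 1: (m,n)=(-6,13) → π∥ = -6+13·τ ≈ 61.50357, π⊥ = -6+13·τ' ≈ -8.50357 ∉ [0.6, 1.6) ⇒ out
candidate 2: (m,n)=(-3,-17) → π∥ = -3-17·τ ≈ -91.27390, π⊥ = -3-17·τ' ≈ 0.27390 ∉ [0.6, 1.6) ⇒ out
candidate 3: (m,n)=(0,-12) → π∥ = 0-12·τ ≈ -62.31099, π⊥ = 0-12·τ' ≈ 2.31099 ∉ [0.6, 1.6) ⇒ out
candidate 4: (m,n)=(-13,-2) → π∥ = -13-2·τ ≈ -23.38516, π⊥ = -13-2·τ' ≈ -12.61484 ∉ [0.6, 1.6) ⇒ out
candidate 5: (m,n)=(3,9) → π∥ = 3+9·τ ≈ 49.73324, π⊥ = 3+9·τ' ≈ 1.26676 ∈ [0.6, 1.6) ⇒ IN Λ
candidate 6: (m,n)=(6,10) → π∥ = 6+10·τ ≈ 57.92582, π⊥ = 6+10·τ' ≈ 4.07418 ∉ [0.6, 1.6) ⇒ out
candidate 7: (m,n)=(2,7) → π∥ = 2+7·τ ≈ 38.34808, π⊥ = 2+7·τ' ≈ 0.65192 ∈ [0.6, 1.6) ⇒ IN Λ

5, 7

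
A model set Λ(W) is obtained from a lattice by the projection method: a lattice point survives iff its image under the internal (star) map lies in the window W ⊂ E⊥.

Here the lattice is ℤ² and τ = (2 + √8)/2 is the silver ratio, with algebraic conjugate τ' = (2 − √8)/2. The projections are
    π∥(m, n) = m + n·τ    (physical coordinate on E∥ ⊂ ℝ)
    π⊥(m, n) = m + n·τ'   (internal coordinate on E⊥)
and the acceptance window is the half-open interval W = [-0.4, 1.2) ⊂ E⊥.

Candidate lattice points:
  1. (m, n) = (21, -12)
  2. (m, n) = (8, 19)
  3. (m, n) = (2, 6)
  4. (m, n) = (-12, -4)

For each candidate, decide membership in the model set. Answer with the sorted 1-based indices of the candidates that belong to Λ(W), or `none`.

Compute τ' = (2−√8)/2 = -0.41421, so π⊥(m,n) = m -0.41421·n.
#1 (21,-12): internal coord 21 + (-12)·τ' = +25.97056; +25.97056 ∉ [-0.4, 1.2) → out
#2 (8,19): internal coord 8 + (19)·τ' = +0.12994; +0.12994 ∈ [-0.4, 1.2) → IN Λ
#3 (2,6): internal coord 2 + (6)·τ' = -0.48528; -0.48528 ∉ [-0.4, 1.2) → out
#4 (-12,-4): internal coord -12 + (-4)·τ' = -10.34315; -10.34315 ∉ [-0.4, 1.2) → out

2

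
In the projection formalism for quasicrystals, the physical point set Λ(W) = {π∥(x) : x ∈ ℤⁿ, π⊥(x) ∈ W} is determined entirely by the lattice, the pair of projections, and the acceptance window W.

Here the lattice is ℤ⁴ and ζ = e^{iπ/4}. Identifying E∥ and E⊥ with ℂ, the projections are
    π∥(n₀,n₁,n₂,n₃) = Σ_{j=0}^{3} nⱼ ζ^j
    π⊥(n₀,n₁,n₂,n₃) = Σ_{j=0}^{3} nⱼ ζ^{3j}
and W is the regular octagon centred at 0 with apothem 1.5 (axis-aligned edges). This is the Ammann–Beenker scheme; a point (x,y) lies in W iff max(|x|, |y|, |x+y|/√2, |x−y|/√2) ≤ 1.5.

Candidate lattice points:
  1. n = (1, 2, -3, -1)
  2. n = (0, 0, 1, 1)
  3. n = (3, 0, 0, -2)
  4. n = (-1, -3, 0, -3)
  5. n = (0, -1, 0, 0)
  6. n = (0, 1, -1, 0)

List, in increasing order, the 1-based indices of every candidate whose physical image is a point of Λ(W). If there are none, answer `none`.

π⊥(n) = n₀ + n₁ζ³ + n₂ζ⁶ + n₃ζ⁹ where ζ = e^{iπ/4}.
#1 (1, 2, -3, -1): internal (-1.1213, 3.7071); octagon support 3.7071 vs apothem 1.5 → ∉ W
#2 (0, 0, 1, 1): internal (0.7071, -0.2929); octagon support 0.7071 vs apothem 1.5 → ∈ W
#3 (3, 0, 0, -2): internal (1.5858, -1.4142); octagon support 2.1213 vs apothem 1.5 → ∉ W
#4 (-1, -3, 0, -3): internal (-1.0000, -4.2426); octagon support 4.2426 vs apothem 1.5 → ∉ W
#5 (0, -1, 0, 0): internal (0.7071, -0.7071); octagon support 1.0000 vs apothem 1.5 → ∈ W
#6 (0, 1, -1, 0): internal (-0.7071, 1.7071); octagon support 1.7071 vs apothem 1.5 → ∉ W

2, 5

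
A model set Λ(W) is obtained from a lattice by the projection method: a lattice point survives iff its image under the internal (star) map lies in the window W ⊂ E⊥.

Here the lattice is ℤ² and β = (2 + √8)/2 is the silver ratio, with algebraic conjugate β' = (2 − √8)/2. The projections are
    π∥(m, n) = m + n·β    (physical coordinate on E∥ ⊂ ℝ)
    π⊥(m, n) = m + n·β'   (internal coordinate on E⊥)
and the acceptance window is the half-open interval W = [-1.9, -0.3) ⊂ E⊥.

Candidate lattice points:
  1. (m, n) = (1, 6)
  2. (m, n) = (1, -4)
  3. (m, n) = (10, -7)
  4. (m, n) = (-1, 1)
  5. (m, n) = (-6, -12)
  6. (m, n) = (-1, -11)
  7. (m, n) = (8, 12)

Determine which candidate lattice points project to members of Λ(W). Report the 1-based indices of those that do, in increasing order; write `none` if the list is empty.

β' = (2−√8)/2 ≈ -0.4142.
[1] lift (1,6): star map gives -1.4853; window check -1.9 ≤ -1.4853 < -0.3 is true → IN Λ
[2] lift (1,-4): star map gives 2.6569; window check -1.9 ≤ 2.6569 < -0.3 is false → out
[3] lift (10,-7): star map gives 12.8995; window check -1.9 ≤ 12.8995 < -0.3 is false → out
[4] lift (-1,1): star map gives -1.4142; window check -1.9 ≤ -1.4142 < -0.3 is true → IN Λ
[5] lift (-6,-12): star map gives -1.0294; window check -1.9 ≤ -1.0294 < -0.3 is true → IN Λ
[6] lift (-1,-11): star map gives 3.5563; window check -1.9 ≤ 3.5563 < -0.3 is false → out
[7] lift (8,12): star map gives 3.0294; window check -1.9 ≤ 3.0294 < -0.3 is false → out

1, 4, 5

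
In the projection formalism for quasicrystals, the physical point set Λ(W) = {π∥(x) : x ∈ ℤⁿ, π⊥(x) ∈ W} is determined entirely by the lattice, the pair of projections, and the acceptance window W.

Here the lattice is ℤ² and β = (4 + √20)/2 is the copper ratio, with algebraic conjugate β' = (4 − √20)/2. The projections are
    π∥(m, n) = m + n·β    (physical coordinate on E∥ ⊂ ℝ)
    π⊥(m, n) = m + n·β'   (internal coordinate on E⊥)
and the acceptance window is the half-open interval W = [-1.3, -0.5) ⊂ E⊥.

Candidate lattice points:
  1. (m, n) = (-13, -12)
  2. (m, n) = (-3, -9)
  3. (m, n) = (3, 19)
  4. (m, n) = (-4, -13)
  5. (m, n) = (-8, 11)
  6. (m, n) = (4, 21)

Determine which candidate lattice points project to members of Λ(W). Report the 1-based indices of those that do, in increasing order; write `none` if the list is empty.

β' = (4−√20)/2 ≈ -0.23607.
#1 (-13,-12): internal coord -13 + (-12)·β' = -10.16718; -10.16718 ∉ [-1.3, -0.5) → out
#2 (-3,-9): internal coord -3 + (-9)·β' = -0.87539; -0.87539 ∈ [-1.3, -0.5) → IN Λ
#3 (3,19): internal coord 3 + (19)·β' = -1.48529; -1.48529 ∉ [-1.3, -0.5) → out
#4 (-4,-13): internal coord -4 + (-13)·β' = -0.93112; -0.93112 ∈ [-1.3, -0.5) → IN Λ
#5 (-8,11): internal coord -8 + (11)·β' = -10.59675; -10.59675 ∉ [-1.3, -0.5) → out
#6 (4,21): internal coord 4 + (21)·β' = -0.95743; -0.95743 ∈ [-1.3, -0.5) → IN Λ

2, 4, 6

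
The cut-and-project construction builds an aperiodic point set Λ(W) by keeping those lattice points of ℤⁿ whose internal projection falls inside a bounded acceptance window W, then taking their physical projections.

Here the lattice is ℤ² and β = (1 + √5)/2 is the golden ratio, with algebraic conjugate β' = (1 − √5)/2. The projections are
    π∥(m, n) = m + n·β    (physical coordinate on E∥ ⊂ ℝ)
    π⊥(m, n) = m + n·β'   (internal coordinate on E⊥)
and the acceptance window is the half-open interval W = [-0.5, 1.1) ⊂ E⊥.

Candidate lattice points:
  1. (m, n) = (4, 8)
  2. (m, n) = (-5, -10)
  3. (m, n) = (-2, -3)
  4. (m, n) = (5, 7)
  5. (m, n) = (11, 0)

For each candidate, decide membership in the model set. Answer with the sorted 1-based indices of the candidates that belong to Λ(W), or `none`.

3, 4

Numerically β ≈ 1.61803 and β' = −1/β ≈ -0.61803.
[1] lift (4,8): star map gives -0.94427; window check -0.5 ≤ -0.94427 < 1.1 is false → out
[2] lift (-5,-10): star map gives 1.18034; window check -0.5 ≤ 1.18034 < 1.1 is false → out
[3] lift (-2,-3): star map gives -0.14590; window check -0.5 ≤ -0.14590 < 1.1 is true → IN Λ
[4] lift (5,7): star map gives 0.67376; window check -0.5 ≤ 0.67376 < 1.1 is true → IN Λ
[5] lift (11,0): star map gives 11.00000; window check -0.5 ≤ 11.00000 < 1.1 is false → out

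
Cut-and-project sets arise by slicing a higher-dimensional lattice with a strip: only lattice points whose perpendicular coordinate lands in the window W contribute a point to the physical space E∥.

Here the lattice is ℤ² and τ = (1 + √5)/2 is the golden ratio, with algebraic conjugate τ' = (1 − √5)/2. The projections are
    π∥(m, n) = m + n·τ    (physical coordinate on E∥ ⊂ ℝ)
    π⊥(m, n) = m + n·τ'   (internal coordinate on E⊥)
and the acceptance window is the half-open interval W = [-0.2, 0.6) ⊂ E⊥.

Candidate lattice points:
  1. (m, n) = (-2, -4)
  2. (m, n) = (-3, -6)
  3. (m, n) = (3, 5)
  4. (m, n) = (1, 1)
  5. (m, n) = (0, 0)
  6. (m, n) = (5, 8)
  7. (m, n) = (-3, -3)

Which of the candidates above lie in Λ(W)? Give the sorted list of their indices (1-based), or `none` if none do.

1, 3, 4, 5, 6

Numerically τ ≈ 1.61803 and τ' = −1/τ ≈ -0.61803.
candidate 1: (m,n)=(-2,-4) → π∥ = -2-4·τ ≈ -8.47214, π⊥ = -2-4·τ' ≈ 0.47214 ∈ [-0.2, 0.6) ⇒ IN Λ
candidate 2: (m,n)=(-3,-6) → π∥ = -3-6·τ ≈ -12.70820, π⊥ = -3-6·τ' ≈ 0.70820 ∉ [-0.2, 0.6) ⇒ out
candidate 3: (m,n)=(3,5) → π∥ = 3+5·τ ≈ 11.09017, π⊥ = 3+5·τ' ≈ -0.09017 ∈ [-0.2, 0.6) ⇒ IN Λ
candidate 4: (m,n)=(1,1) → π∥ = 1+1·τ ≈ 2.61803, π⊥ = 1+1·τ' ≈ 0.38197 ∈ [-0.2, 0.6) ⇒ IN Λ
candidate 5: (m,n)=(0,0) → π∥ = 0+0·τ ≈ 0.00000, π⊥ = 0+0·τ' ≈ 0.00000 ∈ [-0.2, 0.6) ⇒ IN Λ
candidate 6: (m,n)=(5,8) → π∥ = 5+8·τ ≈ 17.94427, π⊥ = 5+8·τ' ≈ 0.05573 ∈ [-0.2, 0.6) ⇒ IN Λ
candidate 7: (m,n)=(-3,-3) → π∥ = -3-3·τ ≈ -7.85410, π⊥ = -3-3·τ' ≈ -1.14590 ∉ [-0.2, 0.6) ⇒ out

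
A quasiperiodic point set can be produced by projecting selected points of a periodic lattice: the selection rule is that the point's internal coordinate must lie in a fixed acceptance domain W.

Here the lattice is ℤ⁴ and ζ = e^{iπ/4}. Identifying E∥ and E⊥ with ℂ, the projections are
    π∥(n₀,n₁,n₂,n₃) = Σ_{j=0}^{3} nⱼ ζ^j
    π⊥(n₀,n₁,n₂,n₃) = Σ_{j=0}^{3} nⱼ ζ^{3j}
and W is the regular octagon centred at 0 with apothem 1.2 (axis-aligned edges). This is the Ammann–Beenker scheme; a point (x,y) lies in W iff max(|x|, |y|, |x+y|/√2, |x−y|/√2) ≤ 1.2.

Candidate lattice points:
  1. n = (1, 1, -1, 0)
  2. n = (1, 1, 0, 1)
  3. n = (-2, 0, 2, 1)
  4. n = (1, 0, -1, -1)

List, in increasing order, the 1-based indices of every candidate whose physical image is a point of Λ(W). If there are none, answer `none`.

4

Internal map: ζ^{3j} for j=0..3 gives (1,0), (−√2/2,√2/2), (0,−1), (√2/2,√2/2).
#1 (1, 1, -1, 0): internal (0.292893, 1.707107); octagon support 1.707107 vs apothem 1.2 → ∉ W
#2 (1, 1, 0, 1): internal (1.000000, 1.414214); octagon support 1.707107 vs apothem 1.2 → ∉ W
#3 (-2, 0, 2, 1): internal (-1.292893, -1.292893); octagon support 1.828427 vs apothem 1.2 → ∉ W
#4 (1, 0, -1, -1): internal (0.292893, 0.292893); octagon support 0.414214 vs apothem 1.2 → ∈ W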